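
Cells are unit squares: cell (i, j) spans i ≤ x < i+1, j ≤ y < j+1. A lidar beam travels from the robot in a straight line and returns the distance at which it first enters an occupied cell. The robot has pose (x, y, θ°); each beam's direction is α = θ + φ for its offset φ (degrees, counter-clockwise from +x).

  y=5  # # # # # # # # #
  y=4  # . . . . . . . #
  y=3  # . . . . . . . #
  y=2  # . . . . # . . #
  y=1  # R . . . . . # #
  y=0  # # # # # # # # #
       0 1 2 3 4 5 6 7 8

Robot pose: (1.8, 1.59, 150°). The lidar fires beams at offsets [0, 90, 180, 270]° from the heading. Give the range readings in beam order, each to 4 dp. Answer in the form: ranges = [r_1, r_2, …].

ranges = [0.9238, 0.6813, 1.1800, 3.9375]

beam 1: φ=0°, α=150°
  dir = (cos 150°, sin 150°) = (-0.8660, 0.5000); from cell (1,1)
  next x-line at t=0.9238, next y-line at t=0.8200; Δt_x=1.1547, Δt_y=2.0000
    y: enter (1,2) at t=0.8200
    x: enter (0,2) at t=0.9238 ← occupied
  → r_1 = 0.9238
beam 2: φ=90°, α=240°
  dir = (cos 240°, sin 240°) = (-0.5000, -0.8660); from cell (1,1)
  next x-line at t=1.6000, next y-line at t=0.6813; Δt_x=2.0000, Δt_y=1.1547
    y: enter (1,0) at t=0.6813 ← occupied
  → r_2 = 0.6813
beam 3: φ=180°, α=330°
  dir = (cos 330°, sin 330°) = (0.8660, -0.5000); from cell (1,1)
  next x-line at t=0.2309, next y-line at t=1.1800; Δt_x=1.1547, Δt_y=2.0000
    x: enter (2,1) at t=0.2309
    y: enter (2,0) at t=1.1800 ← occupied
  → r_3 = 1.1800
beam 4: φ=270°, α=60°
  dir = (cos 60°, sin 60°) = (0.5000, 0.8660); from cell (1,1)
  next x-line at t=0.4000, next y-line at t=0.4734; Δt_x=2.0000, Δt_y=1.1547
    x: enter (2,1) at t=0.4000
    y: enter (2,2) at t=0.4734
    y: enter (2,3) at t=1.6281
    x: enter (3,3) at t=2.4000
    y: enter (3,4) at t=2.7828
    y: enter (3,5) at t=3.9375 ← occupied
  → r_4 = 3.9375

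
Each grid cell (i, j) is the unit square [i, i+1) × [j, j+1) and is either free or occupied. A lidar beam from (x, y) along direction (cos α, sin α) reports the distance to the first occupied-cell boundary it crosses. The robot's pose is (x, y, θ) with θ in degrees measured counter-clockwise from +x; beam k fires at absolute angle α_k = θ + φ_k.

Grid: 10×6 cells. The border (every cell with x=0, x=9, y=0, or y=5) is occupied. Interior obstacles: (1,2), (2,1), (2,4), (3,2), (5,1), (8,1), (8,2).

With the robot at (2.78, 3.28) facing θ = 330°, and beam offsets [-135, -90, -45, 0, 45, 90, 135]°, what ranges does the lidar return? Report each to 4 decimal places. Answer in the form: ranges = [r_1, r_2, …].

ranges = [1.0818, 1.4780, 0.8500, 0.5600, 6.4394, 1.9861, 0.7454]

beam 1: φ=-135°, α=195°
  dir = (cos 195°, sin 195°) = (-0.9659, -0.2588); from cell (2,3)
  next x-line at t=0.8075, next y-line at t=1.0818; Δt_x=1.0353, Δt_y=3.8637
    x: enter (1,3) at t=0.8075
    y: enter (1,2) at t=1.0818 ← occupied
  → r_1 = 1.0818
beam 2: φ=-90°, α=240°
  dir = (cos 240°, sin 240°) = (-0.5000, -0.8660); from cell (2,3)
  next x-line at t=1.5600, next y-line at t=0.3233; Δt_x=2.0000, Δt_y=1.1547
    y: enter (2,2) at t=0.3233
    y: enter (2,1) at t=1.4780 ← occupied
  → r_2 = 1.4780
beam 3: φ=-45°, α=285°
  dir = (cos 285°, sin 285°) = (0.2588, -0.9659); from cell (2,3)
  next x-line at t=0.8500, next y-line at t=0.2899; Δt_x=3.8637, Δt_y=1.0353
    y: enter (2,2) at t=0.2899
    x: enter (3,2) at t=0.8500 ← occupied
  → r_3 = 0.8500
beam 4: φ=0°, α=330°
  dir = (cos 330°, sin 330°) = (0.8660, -0.5000); from cell (2,3)
  next x-line at t=0.2540, next y-line at t=0.5600; Δt_x=1.1547, Δt_y=2.0000
    x: enter (3,3) at t=0.2540
    y: enter (3,2) at t=0.5600 ← occupied
  → r_4 = 0.5600
beam 5: φ=45°, α=15°
  dir = (cos 15°, sin 15°) = (0.9659, 0.2588); from cell (2,3)
  next x-line at t=0.2278, next y-line at t=2.7819; Δt_x=1.0353, Δt_y=3.8637
    x: enter (3,3) at t=0.2278
    x: enter (4,3) at t=1.2630
    x: enter (5,3) at t=2.2983
    y: enter (5,4) at t=2.7819
    x: enter (6,4) at t=3.3336
    x: enter (7,4) at t=4.3689
    x: enter (8,4) at t=5.4041
    x: enter (9,4) at t=6.4394 ← occupied
  → r_5 = 6.4394
beam 6: φ=90°, α=60°
  dir = (cos 60°, sin 60°) = (0.5000, 0.8660); from cell (2,3)
  next x-line at t=0.4400, next y-line at t=0.8314; Δt_x=2.0000, Δt_y=1.1547
    x: enter (3,3) at t=0.4400
    y: enter (3,4) at t=0.8314
    y: enter (3,5) at t=1.9861 ← occupied
  → r_6 = 1.9861
beam 7: φ=135°, α=105°
  dir = (cos 105°, sin 105°) = (-0.2588, 0.9659); from cell (2,3)
  next x-line at t=3.0137, next y-line at t=0.7454; Δt_x=3.8637, Δt_y=1.0353
    y: enter (2,4) at t=0.7454 ← occupied
  → r_7 = 0.7454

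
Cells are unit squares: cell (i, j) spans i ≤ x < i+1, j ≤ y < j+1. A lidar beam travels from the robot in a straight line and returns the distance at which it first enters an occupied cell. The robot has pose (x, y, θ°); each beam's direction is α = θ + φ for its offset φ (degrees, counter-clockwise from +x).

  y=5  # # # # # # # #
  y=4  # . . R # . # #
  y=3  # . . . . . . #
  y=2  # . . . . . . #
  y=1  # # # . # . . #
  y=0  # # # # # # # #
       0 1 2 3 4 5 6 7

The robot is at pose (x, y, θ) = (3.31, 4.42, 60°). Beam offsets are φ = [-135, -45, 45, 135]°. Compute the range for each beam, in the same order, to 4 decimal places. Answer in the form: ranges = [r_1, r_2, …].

ranges = [2.6660, 0.7143, 0.6005, 2.3915]

beam 1: φ=-135°, α=285°
  d=(0.2588,-0.9659)  start (3,4)  tX=2.6660 tY=0.4348  stride 1/|dx|=3.8637 1/|dy|=1.0353
    cross y-line → (3,3), t=0.4348
    cross y-line → (3,2), t=1.4701
    cross y-line → (3,1), t=2.5054
    cross x-line → (4,1), t=2.6660 (wall)
  → r_1 = 2.6660
beam 2: φ=-45°, α=15°
  d=(0.9659,0.2588)  start (3,4)  tX=0.7143 tY=2.2409  stride 1/|dx|=1.0353 1/|dy|=3.8637
    cross x-line → (4,4), t=0.7143 (wall)
  → r_2 = 0.7143
beam 3: φ=45°, α=105°
  d=(-0.2588,0.9659)  start (3,4)  tX=1.1977 tY=0.6005  stride 1/|dx|=3.8637 1/|dy|=1.0353
    cross y-line → (3,5), t=0.6005 (wall)
  → r_3 = 0.6005
beam 4: φ=135°, α=195°
  d=(-0.9659,-0.2588)  start (3,4)  tX=0.3209 tY=1.6228  stride 1/|dx|=1.0353 1/|dy|=3.8637
    cross x-line → (2,4), t=0.3209
    cross x-line → (1,4), t=1.3562
    cross y-line → (1,3), t=1.6228
    cross x-line → (0,3), t=2.3915 (wall)
  → r_4 = 2.3915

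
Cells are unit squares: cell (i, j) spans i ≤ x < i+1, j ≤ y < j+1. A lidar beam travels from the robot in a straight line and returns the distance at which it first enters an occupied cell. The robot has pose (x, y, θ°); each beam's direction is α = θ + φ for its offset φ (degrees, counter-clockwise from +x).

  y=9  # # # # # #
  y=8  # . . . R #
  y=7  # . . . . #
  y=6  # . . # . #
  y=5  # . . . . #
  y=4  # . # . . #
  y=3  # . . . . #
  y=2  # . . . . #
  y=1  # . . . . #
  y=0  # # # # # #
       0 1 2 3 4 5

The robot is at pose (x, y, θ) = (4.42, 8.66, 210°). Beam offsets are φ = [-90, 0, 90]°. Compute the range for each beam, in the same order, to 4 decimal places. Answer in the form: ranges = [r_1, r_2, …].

beam 1: φ=-90°, α=120°
  dir = (cos 120°, sin 120°) = (-0.5000, 0.8660); from cell (4,8)
  next x-line at t=0.8400, next y-line at t=0.3926; Δt_x=2.0000, Δt_y=1.1547
    y: enter (4,9) at t=0.3926 ← occupied
  → r_1 = 0.3926
beam 2: φ=0°, α=210°
  dir = (cos 210°, sin 210°) = (-0.8660, -0.5000); from cell (4,8)
  next x-line at t=0.4850, next y-line at t=1.3200; Δt_x=1.1547, Δt_y=2.0000
    x: enter (3,8) at t=0.4850
    y: enter (3,7) at t=1.3200
    x: enter (2,7) at t=1.6397
    x: enter (1,7) at t=2.7944
    y: enter (1,6) at t=3.3200
    x: enter (0,6) at t=3.9491 ← occupied
  → r_2 = 3.9491
beam 3: φ=90°, α=300°
  dir = (cos 300°, sin 300°) = (0.5000, -0.8660); from cell (4,8)
  next x-line at t=1.1600, next y-line at t=0.7621; Δt_x=2.0000, Δt_y=1.1547
    y: enter (4,7) at t=0.7621
    x: enter (5,7) at t=1.1600 ← occupied
  → r_3 = 1.1600

ranges = [0.3926, 3.9491, 1.1600]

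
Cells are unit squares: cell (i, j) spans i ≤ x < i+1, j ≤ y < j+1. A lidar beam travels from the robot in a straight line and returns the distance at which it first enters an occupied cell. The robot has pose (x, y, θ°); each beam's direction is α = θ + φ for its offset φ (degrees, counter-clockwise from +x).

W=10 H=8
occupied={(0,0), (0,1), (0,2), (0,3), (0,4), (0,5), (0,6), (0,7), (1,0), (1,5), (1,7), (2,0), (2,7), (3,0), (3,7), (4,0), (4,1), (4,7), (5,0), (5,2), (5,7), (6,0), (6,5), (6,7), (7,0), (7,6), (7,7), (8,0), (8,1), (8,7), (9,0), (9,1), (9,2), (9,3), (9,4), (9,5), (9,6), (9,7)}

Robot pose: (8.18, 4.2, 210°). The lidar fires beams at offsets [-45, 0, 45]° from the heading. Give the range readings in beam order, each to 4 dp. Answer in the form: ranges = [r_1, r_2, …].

beam 1: φ=-45°, α=165°
  direction (-0.9659, 0.2588); cell (8,4); t to first gridline: x 0.1863, y 3.0910 (then +1.0353 / +3.8637)
    (7,4) via x @ 0.1863
    (6,4) via x @ 1.2216
    (5,4) via x @ 2.2569
    (5,5) via y @ 3.0910
    (4,5) via x @ 3.2922
    (3,5) via x @ 4.3275
    (2,5) via x @ 5.3627
    (1,5) via x @ 6.3980  # hit
  → r_1 = 6.3980
beam 2: φ=0°, α=210°
  direction (-0.8660, -0.5000); cell (8,4); t to first gridline: x 0.2078, y 0.4000 (then +1.1547 / +2.0000)
    (7,4) via x @ 0.2078
    (7,3) via y @ 0.4000
    (6,3) via x @ 1.3625
    (6,2) via y @ 2.4000
    (5,2) via x @ 2.5172  # hit
  → r_2 = 2.5172
beam 3: φ=45°, α=255°
  direction (-0.2588, -0.9659); cell (8,4); t to first gridline: x 0.6955, y 0.2071 (then +3.8637 / +1.0353)
    (8,3) via y @ 0.2071
    (7,3) via x @ 0.6955
    (7,2) via y @ 1.2423
    (7,1) via y @ 2.2776
    (7,0) via y @ 3.3129  # hit
  → r_3 = 3.3129

ranges = [6.3980, 2.5172, 3.3129]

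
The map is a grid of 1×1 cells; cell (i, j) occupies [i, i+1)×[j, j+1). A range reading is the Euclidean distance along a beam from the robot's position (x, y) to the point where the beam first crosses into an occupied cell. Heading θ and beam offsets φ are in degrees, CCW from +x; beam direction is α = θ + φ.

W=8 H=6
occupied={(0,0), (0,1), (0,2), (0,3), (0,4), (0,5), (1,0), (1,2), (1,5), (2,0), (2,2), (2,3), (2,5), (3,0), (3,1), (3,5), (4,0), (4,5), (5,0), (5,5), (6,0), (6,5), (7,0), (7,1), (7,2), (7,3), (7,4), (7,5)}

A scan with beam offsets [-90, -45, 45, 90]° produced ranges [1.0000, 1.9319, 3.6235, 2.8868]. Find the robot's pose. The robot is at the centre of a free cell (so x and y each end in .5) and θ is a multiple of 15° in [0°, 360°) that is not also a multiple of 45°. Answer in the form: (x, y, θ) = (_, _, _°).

(x, y, θ) = (4.5, 4.5, 240°)

The pose lattice has 20·16 = 320 candidates. Test each by forward raycasting.
  (1.5, 4.5, 105°): beam 1 = 1.9319 ≠ 1.0000 ✗
  (2.5, 4.5, 150°): beam 1 = 0.5774 ≠ 1.0000 ✗
  (6.5, 1.5, 15°): beam 1 = 0.5176 ≠ 1.0000 ✗
  (1.5, 4.5, 15°): beam 1 = 1.5529 ≠ 1.0000 ✗
  (6.5, 4.5, 330°): beam 1 = 4.0415 ≠ 1.0000 ✗
  …
  (4.5, 4.5, 240°): r_1=1.0000, r_2=1.9319, r_3=3.6235, r_4=2.8868 — all match ✓
No second candidate reproduces the full scan.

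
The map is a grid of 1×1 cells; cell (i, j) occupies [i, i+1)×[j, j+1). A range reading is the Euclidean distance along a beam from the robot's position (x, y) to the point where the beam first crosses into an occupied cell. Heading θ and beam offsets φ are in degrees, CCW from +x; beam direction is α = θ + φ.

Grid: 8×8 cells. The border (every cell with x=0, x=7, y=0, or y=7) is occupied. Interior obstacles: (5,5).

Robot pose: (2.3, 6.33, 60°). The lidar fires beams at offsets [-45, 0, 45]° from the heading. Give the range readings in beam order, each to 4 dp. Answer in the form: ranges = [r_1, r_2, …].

ranges = [2.5887, 0.7736, 0.6936]

beam 1: φ=-45°, α=15°
  cosα=0.9659 sinα=0.2588 | (2,6) | tMaxX 0.7247 tMaxY 2.5887 | tΔX 1.0353 tΔY 3.8637
    t=0.7247 [x] (3,6)
    t=1.7600 [x] (4,6)
    t=2.5887 [y] (4,7) — stop
  → r_1 = 2.5887
beam 2: φ=0°, α=60°
  cosα=0.5000 sinα=0.8660 | (2,6) | tMaxX 1.4000 tMaxY 0.7736 | tΔX 2.0000 tΔY 1.1547
    t=0.7736 [y] (2,7) — stop
  → r_2 = 0.7736
beam 3: φ=45°, α=105°
  cosα=-0.2588 sinα=0.9659 | (2,6) | tMaxX 1.1591 tMaxY 0.6936 | tΔX 3.8637 tΔY 1.0353
    t=0.6936 [y] (2,7) — stop
  → r_3 = 0.6936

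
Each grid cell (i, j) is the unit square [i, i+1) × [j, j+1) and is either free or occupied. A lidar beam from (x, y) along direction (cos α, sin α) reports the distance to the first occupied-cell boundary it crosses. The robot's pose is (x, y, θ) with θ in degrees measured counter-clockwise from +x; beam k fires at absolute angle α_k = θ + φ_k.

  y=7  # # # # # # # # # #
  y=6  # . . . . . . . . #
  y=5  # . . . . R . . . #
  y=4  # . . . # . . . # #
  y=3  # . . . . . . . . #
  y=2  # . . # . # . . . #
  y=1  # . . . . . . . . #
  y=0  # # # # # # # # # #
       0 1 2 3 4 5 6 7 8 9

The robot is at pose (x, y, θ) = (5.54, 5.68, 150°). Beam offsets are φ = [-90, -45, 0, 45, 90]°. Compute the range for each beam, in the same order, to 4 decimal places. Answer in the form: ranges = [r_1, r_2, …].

beam 1: φ=-90°, α=60°
  cosα=0.5000 sinα=0.8660 | (5,5) | tMaxX 0.9200 tMaxY 0.3695 | tΔX 2.0000 tΔY 1.1547
    t=0.3695 [y] (5,6)
    t=0.9200 [x] (6,6)
    t=1.5242 [y] (6,7) — stop
  → r_1 = 1.5242
beam 2: φ=-45°, α=105°
  cosα=-0.2588 sinα=0.9659 | (5,5) | tMaxX 2.0864 tMaxY 0.3313 | tΔX 3.8637 tΔY 1.0353
    t=0.3313 [y] (5,6)
    t=1.3666 [y] (5,7) — stop
  → r_2 = 1.3666
beam 3: φ=0°, α=150°
  cosα=-0.8660 sinα=0.5000 | (5,5) | tMaxX 0.6235 tMaxY 0.6400 | tΔX 1.1547 tΔY 2.0000
    t=0.6235 [x] (4,5)
    t=0.6400 [y] (4,6)
    t=1.7782 [x] (3,6)
    t=2.6400 [y] (3,7) — stop
  → r_3 = 2.6400
beam 4: φ=45°, α=195°
  cosα=-0.9659 sinα=-0.2588 | (5,5) | tMaxX 0.5590 tMaxY 2.6273 | tΔX 1.0353 tΔY 3.8637
    t=0.5590 [x] (4,5)
    t=1.5943 [x] (3,5)
    t=2.6273 [y] (3,4)
    t=2.6296 [x] (2,4)
    t=3.6649 [x] (1,4)
    t=4.7002 [x] (0,4) — stop
  → r_4 = 4.7002
beam 5: φ=90°, α=240°
  cosα=-0.5000 sinα=-0.8660 | (5,5) | tMaxX 1.0800 tMaxY 0.7852 | tΔX 2.0000 tΔY 1.1547
    t=0.7852 [y] (5,4)
    t=1.0800 [x] (4,4) — stop
  → r_5 = 1.0800

ranges = [1.5242, 1.3666, 2.6400, 4.7002, 1.0800]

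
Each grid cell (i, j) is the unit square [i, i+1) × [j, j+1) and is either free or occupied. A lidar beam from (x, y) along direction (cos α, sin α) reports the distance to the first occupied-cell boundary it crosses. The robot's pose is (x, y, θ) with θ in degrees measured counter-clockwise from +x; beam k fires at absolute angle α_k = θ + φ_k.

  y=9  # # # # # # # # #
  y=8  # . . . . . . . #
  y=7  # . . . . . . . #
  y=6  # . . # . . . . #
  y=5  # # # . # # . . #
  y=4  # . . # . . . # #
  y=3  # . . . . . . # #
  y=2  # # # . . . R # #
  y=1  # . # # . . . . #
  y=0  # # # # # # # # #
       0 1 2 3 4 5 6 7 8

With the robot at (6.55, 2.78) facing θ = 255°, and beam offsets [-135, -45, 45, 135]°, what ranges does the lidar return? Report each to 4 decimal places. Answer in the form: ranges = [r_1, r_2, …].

ranges = [2.5634, 2.9445, 0.9000, 0.5196]

beam 1: φ=-135°, α=120°
  direction (-0.5000, 0.8660); cell (6,2); t to first gridline: x 1.1000, y 0.2540 (then +2.0000 / +1.1547)
    (6,3) via y @ 0.2540
    (5,3) via x @ 1.1000
    (5,4) via y @ 1.4087
    (5,5) via y @ 2.5634  # hit
  → r_1 = 2.5634
beam 2: φ=-45°, α=210°
  direction (-0.8660, -0.5000); cell (6,2); t to first gridline: x 0.6351, y 1.5600 (then +1.1547 / +2.0000)
    (5,2) via x @ 0.6351
    (5,1) via y @ 1.5600
    (4,1) via x @ 1.7898
    (3,1) via x @ 2.9445  # hit
  → r_2 = 2.9445
beam 3: φ=45°, α=300°
  direction (0.5000, -0.8660); cell (6,2); t to first gridline: x 0.9000, y 0.9007 (then +2.0000 / +1.1547)
    (7,2) via x @ 0.9000  # hit
  → r_3 = 0.9000
beam 4: φ=135°, α=30°
  direction (0.8660, 0.5000); cell (6,2); t to first gridline: x 0.5196, y 0.4400 (then +1.1547 / +2.0000)
    (6,3) via y @ 0.4400
    (7,3) via x @ 0.5196  # hit
  → r_4 = 0.5196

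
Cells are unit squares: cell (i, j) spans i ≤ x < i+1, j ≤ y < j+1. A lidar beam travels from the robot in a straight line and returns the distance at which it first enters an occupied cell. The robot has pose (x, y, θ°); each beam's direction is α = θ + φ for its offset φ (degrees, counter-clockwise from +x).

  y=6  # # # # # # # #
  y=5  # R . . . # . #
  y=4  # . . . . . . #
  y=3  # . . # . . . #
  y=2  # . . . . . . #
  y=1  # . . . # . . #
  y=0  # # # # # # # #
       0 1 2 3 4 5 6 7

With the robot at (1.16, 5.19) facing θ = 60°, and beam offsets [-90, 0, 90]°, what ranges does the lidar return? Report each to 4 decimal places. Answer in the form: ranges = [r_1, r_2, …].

beam 1: φ=-90°, α=330°
  dir = (cos 330°, sin 330°) = (0.8660, -0.5000); from cell (1,5)
  next x-line at t=0.9699, next y-line at t=0.3800; Δt_x=1.1547, Δt_y=2.0000
    y: enter (1,4) at t=0.3800
    x: enter (2,4) at t=0.9699
    x: enter (3,4) at t=2.1246
    y: enter (3,3) at t=2.3800 ← occupied
  → r_1 = 2.3800
beam 2: φ=0°, α=60°
  dir = (cos 60°, sin 60°) = (0.5000, 0.8660); from cell (1,5)
  next x-line at t=1.6800, next y-line at t=0.9353; Δt_x=2.0000, Δt_y=1.1547
    y: enter (1,6) at t=0.9353 ← occupied
  → r_2 = 0.9353
beam 3: φ=90°, α=150°
  dir = (cos 150°, sin 150°) = (-0.8660, 0.5000); from cell (1,5)
  next x-line at t=0.1848, next y-line at t=1.6200; Δt_x=1.1547, Δt_y=2.0000
    x: enter (0,5) at t=0.1848 ← occupied
  → r_3 = 0.1848

ranges = [2.3800, 0.9353, 0.1848]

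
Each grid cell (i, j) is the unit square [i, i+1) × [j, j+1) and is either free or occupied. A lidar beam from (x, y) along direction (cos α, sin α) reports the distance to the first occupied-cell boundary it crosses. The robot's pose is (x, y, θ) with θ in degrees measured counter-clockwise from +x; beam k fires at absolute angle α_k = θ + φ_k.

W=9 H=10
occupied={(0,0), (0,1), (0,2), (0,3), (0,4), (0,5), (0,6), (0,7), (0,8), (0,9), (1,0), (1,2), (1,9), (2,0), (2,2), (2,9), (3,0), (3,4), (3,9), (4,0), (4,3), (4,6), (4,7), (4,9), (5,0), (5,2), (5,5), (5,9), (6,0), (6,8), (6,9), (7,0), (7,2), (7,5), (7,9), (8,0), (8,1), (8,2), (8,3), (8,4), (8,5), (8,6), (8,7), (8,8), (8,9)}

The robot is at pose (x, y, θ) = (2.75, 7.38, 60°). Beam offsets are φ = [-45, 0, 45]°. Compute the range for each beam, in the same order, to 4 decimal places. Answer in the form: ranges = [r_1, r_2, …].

ranges = [1.2941, 1.8706, 1.6771]

beam 1: φ=-45°, α=15°
  dir = (cos 15°, sin 15°) = (0.9659, 0.2588); from cell (2,7)
  next x-line at t=0.2588, next y-line at t=2.3955; Δt_x=1.0353, Δt_y=3.8637
    x: enter (3,7) at t=0.2588
    x: enter (4,7) at t=1.2941 ← occupied
  → r_1 = 1.2941
beam 2: φ=0°, α=60°
  dir = (cos 60°, sin 60°) = (0.5000, 0.8660); from cell (2,7)
  next x-line at t=0.5000, next y-line at t=0.7159; Δt_x=2.0000, Δt_y=1.1547
    x: enter (3,7) at t=0.5000
    y: enter (3,8) at t=0.7159
    y: enter (3,9) at t=1.8706 ← occupied
  → r_2 = 1.8706
beam 3: φ=45°, α=105°
  dir = (cos 105°, sin 105°) = (-0.2588, 0.9659); from cell (2,7)
  next x-line at t=2.8978, next y-line at t=0.6419; Δt_x=3.8637, Δt_y=1.0353
    y: enter (2,8) at t=0.6419
    y: enter (2,9) at t=1.6771 ← occupied
  → r_3 = 1.6771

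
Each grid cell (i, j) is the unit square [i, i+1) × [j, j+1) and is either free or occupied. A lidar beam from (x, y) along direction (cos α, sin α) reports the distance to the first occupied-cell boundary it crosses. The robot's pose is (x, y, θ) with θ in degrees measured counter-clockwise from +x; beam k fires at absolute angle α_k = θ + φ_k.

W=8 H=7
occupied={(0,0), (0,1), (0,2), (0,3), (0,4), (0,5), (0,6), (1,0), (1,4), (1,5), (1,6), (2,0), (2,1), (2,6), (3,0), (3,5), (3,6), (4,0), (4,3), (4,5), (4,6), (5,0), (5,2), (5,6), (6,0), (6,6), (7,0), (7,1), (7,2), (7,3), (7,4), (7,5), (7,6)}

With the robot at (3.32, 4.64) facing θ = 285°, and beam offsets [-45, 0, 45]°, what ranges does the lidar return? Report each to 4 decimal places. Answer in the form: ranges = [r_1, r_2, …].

beam 1: φ=-45°, α=240°
  direction (-0.5000, -0.8660); cell (3,4); t to first gridline: x 0.6400, y 0.7390 (then +2.0000 / +1.1547)
    (2,4) via x @ 0.6400
    (2,3) via y @ 0.7390
    (2,2) via y @ 1.8937
    (1,2) via x @ 2.6400
    (1,1) via y @ 3.0484
    (1,0) via y @ 4.2031  # hit
  → r_1 = 4.2031
beam 2: φ=0°, α=285°
  direction (0.2588, -0.9659); cell (3,4); t to first gridline: x 2.6273, y 0.6626 (then +3.8637 / +1.0353)
    (3,3) via y @ 0.6626
    (3,2) via y @ 1.6979
    (4,2) via x @ 2.6273
    (4,1) via y @ 2.7331
    (4,0) via y @ 3.7684  # hit
  → r_2 = 3.7684
beam 3: φ=45°, α=330°
  direction (0.8660, -0.5000); cell (3,4); t to first gridline: x 0.7852, y 1.2800 (then +1.1547 / +2.0000)
    (4,4) via x @ 0.7852
    (4,3) via y @ 1.2800  # hit
  → r_3 = 1.2800

ranges = [4.2031, 3.7684, 1.2800]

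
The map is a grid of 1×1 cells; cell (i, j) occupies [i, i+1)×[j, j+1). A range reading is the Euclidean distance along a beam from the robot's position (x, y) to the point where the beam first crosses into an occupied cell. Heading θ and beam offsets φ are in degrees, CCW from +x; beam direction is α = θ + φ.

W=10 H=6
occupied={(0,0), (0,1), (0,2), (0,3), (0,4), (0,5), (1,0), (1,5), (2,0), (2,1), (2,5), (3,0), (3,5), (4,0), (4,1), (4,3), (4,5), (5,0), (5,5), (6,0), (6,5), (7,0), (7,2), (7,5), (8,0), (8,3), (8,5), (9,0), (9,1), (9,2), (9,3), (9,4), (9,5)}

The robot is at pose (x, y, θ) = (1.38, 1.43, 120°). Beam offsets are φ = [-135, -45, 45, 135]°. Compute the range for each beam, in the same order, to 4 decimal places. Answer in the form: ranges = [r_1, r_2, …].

ranges = [0.6419, 3.6959, 0.3934, 0.4452]

beam 1: φ=-135°, α=345°
  d=(0.9659,-0.2588)  start (1,1)  tX=0.6419 tY=1.6614  stride 1/|dx|=1.0353 1/|dy|=3.8637
    cross x-line → (2,1), t=0.6419 (wall)
  → r_1 = 0.6419
beam 2: φ=-45°, α=75°
  d=(0.2588,0.9659)  start (1,1)  tX=2.3955 tY=0.5901  stride 1/|dx|=3.8637 1/|dy|=1.0353
    cross y-line → (1,2), t=0.5901
    cross y-line → (1,3), t=1.6254
    cross x-line → (2,3), t=2.3955
    cross y-line → (2,4), t=2.6607
    cross y-line → (2,5), t=3.6959 (wall)
  → r_2 = 3.6959
beam 3: φ=45°, α=165°
  d=(-0.9659,0.2588)  start (1,1)  tX=0.3934 tY=2.2023  stride 1/|dx|=1.0353 1/|dy|=3.8637
    cross x-line → (0,1), t=0.3934 (wall)
  → r_3 = 0.3934
beam 4: φ=135°, α=255°
  d=(-0.2588,-0.9659)  start (1,1)  tX=1.4682 tY=0.4452  stride 1/|dx|=3.8637 1/|dy|=1.0353
    cross y-line → (1,0), t=0.4452 (wall)
  → r_4 = 0.4452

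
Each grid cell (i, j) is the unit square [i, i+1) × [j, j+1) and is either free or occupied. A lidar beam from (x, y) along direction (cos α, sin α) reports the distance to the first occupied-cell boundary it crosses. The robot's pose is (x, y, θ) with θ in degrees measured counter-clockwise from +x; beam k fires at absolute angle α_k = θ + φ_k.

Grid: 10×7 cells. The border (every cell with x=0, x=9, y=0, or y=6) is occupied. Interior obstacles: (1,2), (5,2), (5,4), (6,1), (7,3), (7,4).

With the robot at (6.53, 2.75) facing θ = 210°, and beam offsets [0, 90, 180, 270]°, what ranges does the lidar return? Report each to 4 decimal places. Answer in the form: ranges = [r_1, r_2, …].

beam 1: φ=0°, α=210°
  dir = (cos 210°, sin 210°) = (-0.8660, -0.5000); from cell (6,2)
  next x-line at t=0.6120, next y-line at t=1.5000; Δt_x=1.1547, Δt_y=2.0000
    x: enter (5,2) at t=0.6120 ← occupied
  → r_1 = 0.6120
beam 2: φ=90°, α=300°
  dir = (cos 300°, sin 300°) = (0.5000, -0.8660); from cell (6,2)
  next x-line at t=0.9400, next y-line at t=0.8660; Δt_x=2.0000, Δt_y=1.1547
    y: enter (6,1) at t=0.8660 ← occupied
  → r_2 = 0.8660
beam 3: φ=180°, α=30°
  dir = (cos 30°, sin 30°) = (0.8660, 0.5000); from cell (6,2)
  next x-line at t=0.5427, next y-line at t=0.5000; Δt_x=1.1547, Δt_y=2.0000
    y: enter (6,3) at t=0.5000
    x: enter (7,3) at t=0.5427 ← occupied
  → r_3 = 0.5427
beam 4: φ=270°, α=120°
  dir = (cos 120°, sin 120°) = (-0.5000, 0.8660); from cell (6,2)
  next x-line at t=1.0600, next y-line at t=0.2887; Δt_x=2.0000, Δt_y=1.1547
    y: enter (6,3) at t=0.2887
    x: enter (5,3) at t=1.0600
    y: enter (5,4) at t=1.4434 ← occupied
  → r_4 = 1.4434

ranges = [0.6120, 0.8660, 0.5427, 1.4434]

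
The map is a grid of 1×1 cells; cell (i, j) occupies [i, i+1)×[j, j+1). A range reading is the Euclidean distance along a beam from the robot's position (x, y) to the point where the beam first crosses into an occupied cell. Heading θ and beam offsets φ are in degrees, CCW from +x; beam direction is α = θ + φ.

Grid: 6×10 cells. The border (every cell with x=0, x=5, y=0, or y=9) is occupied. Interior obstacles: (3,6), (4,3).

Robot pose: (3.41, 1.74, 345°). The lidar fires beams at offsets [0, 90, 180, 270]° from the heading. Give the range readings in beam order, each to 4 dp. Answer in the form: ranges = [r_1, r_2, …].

beam 1: φ=0°, α=345°
  dir = (cos 345°, sin 345°) = (0.9659, -0.2588); from cell (3,1)
  next x-line at t=0.6108, next y-line at t=2.8591; Δt_x=1.0353, Δt_y=3.8637
    x: enter (4,1) at t=0.6108
    x: enter (5,1) at t=1.6461 ← occupied
  → r_1 = 1.6461
beam 2: φ=90°, α=75°
  dir = (cos 75°, sin 75°) = (0.2588, 0.9659); from cell (3,1)
  next x-line at t=2.2796, next y-line at t=0.2692; Δt_x=3.8637, Δt_y=1.0353
    y: enter (3,2) at t=0.2692
    y: enter (3,3) at t=1.3044
    x: enter (4,3) at t=2.2796 ← occupied
  → r_2 = 2.2796
beam 3: φ=180°, α=165°
  dir = (cos 165°, sin 165°) = (-0.9659, 0.2588); from cell (3,1)
  next x-line at t=0.4245, next y-line at t=1.0046; Δt_x=1.0353, Δt_y=3.8637
    x: enter (2,1) at t=0.4245
    y: enter (2,2) at t=1.0046
    x: enter (1,2) at t=1.4597
    x: enter (0,2) at t=2.4950 ← occupied
  → r_3 = 2.4950
beam 4: φ=270°, α=255°
  dir = (cos 255°, sin 255°) = (-0.2588, -0.9659); from cell (3,1)
  next x-line at t=1.5841, next y-line at t=0.7661; Δt_x=3.8637, Δt_y=1.0353
    y: enter (3,0) at t=0.7661 ← occupied
  → r_4 = 0.7661

ranges = [1.6461, 2.2796, 2.4950, 0.7661]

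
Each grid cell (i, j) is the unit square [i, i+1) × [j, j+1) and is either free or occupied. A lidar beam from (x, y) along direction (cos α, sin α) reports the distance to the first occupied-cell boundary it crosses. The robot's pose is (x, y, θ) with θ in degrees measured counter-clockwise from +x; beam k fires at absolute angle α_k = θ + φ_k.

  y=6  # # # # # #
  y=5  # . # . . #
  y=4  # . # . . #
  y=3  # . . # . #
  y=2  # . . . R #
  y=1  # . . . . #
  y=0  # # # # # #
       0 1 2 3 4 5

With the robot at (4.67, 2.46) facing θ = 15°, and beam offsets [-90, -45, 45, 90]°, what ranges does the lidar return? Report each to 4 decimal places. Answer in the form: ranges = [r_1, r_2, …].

ranges = [1.2750, 0.3811, 0.6600, 3.6649]

beam 1: φ=-90°, α=285°
  direction (0.2588, -0.9659); cell (4,2); t to first gridline: x 1.2750, y 0.4762 (then +3.8637 / +1.0353)
    (4,1) via y @ 0.4762
    (5,1) via x @ 1.2750  # hit
  → r_1 = 1.2750
beam 2: φ=-45°, α=330°
  direction (0.8660, -0.5000); cell (4,2); t to first gridline: x 0.3811, y 0.9200 (then +1.1547 / +2.0000)
    (5,2) via x @ 0.3811  # hit
  → r_2 = 0.3811
beam 3: φ=45°, α=60°
  direction (0.5000, 0.8660); cell (4,2); t to first gridline: x 0.6600, y 0.6235 (then +2.0000 / +1.1547)
    (4,3) via y @ 0.6235
    (5,3) via x @ 0.6600  # hit
  → r_3 = 0.6600
beam 4: φ=90°, α=105°
  direction (-0.2588, 0.9659); cell (4,2); t to first gridline: x 2.5887, y 0.5590 (then +3.8637 / +1.0353)
    (4,3) via y @ 0.5590
    (4,4) via y @ 1.5943
    (3,4) via x @ 2.5887
    (3,5) via y @ 2.6296
    (3,6) via y @ 3.6649  # hit
  → r_4 = 3.6649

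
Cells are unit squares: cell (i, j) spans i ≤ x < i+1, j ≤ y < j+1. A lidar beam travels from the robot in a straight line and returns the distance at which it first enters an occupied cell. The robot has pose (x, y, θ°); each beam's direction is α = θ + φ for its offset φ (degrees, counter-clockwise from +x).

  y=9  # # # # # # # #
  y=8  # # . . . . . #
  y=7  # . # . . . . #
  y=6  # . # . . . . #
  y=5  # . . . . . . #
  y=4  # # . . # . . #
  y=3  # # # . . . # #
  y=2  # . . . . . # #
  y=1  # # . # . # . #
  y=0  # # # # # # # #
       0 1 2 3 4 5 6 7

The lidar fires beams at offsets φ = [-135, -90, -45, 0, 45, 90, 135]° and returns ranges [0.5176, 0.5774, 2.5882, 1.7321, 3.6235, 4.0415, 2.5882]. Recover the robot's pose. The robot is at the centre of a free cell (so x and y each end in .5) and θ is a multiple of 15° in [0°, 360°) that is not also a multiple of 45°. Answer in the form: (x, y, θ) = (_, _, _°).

(x, y, θ) = (3.5, 6.5, 300°)

The pose lattice has 36·16 = 576 candidates. Test each by forward raycasting.
  (6.5, 6.5, 75°): beam 1 = 1.0000 ≠ 0.5176 ✗
  (6.5, 5.5, 285°): beam 1 = 4.0415 ≠ 0.5176 ✗
  (3.5, 7.5, 30°): beam 1 = 3.6235 ≠ 0.5176 ✗
  (5.5, 4.5, 15°): beam 1 = 3.0000 ≠ 0.5176 ✗
  (1.5, 6.5, 165°): beam 1 = 0.5774 ≠ 0.5176 ✗
  …
  (3.5, 6.5, 300°): r_1=0.5176, r_2=0.5774, r_3=2.5882, r_4=1.7321, r_5=3.6235, r_6=4.0415, r_7=2.5882 — all match ✓
Only this pose fits every beam.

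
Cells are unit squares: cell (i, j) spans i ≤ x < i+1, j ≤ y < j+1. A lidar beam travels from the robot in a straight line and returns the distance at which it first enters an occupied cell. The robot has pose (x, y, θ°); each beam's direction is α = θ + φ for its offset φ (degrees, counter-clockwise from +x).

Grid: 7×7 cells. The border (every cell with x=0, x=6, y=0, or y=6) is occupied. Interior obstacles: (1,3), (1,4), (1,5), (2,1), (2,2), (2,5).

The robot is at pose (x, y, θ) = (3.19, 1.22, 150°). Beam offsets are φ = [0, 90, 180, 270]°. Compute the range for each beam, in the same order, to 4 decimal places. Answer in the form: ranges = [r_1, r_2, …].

ranges = [0.2194, 0.2540, 0.4400, 5.5195]

beam 1: φ=0°, α=150°
  dir = (cos 150°, sin 150°) = (-0.8660, 0.5000); from cell (3,1)
  next x-line at t=0.2194, next y-line at t=1.5600; Δt_x=1.1547, Δt_y=2.0000
    x: enter (2,1) at t=0.2194 ← occupied
  → r_1 = 0.2194
beam 2: φ=90°, α=240°
  dir = (cos 240°, sin 240°) = (-0.5000, -0.8660); from cell (3,1)
  next x-line at t=0.3800, next y-line at t=0.2540; Δt_x=2.0000, Δt_y=1.1547
    y: enter (3,0) at t=0.2540 ← occupied
  → r_2 = 0.2540
beam 3: φ=180°, α=330°
  dir = (cos 330°, sin 330°) = (0.8660, -0.5000); from cell (3,1)
  next x-line at t=0.9353, next y-line at t=0.4400; Δt_x=1.1547, Δt_y=2.0000
    y: enter (3,0) at t=0.4400 ← occupied
  → r_3 = 0.4400
beam 4: φ=270°, α=60°
  dir = (cos 60°, sin 60°) = (0.5000, 0.8660); from cell (3,1)
  next x-line at t=1.6200, next y-line at t=0.9007; Δt_x=2.0000, Δt_y=1.1547
    y: enter (3,2) at t=0.9007
    x: enter (4,2) at t=1.6200
    y: enter (4,3) at t=2.0554
    y: enter (4,4) at t=3.2101
    x: enter (5,4) at t=3.6200
    y: enter (5,5) at t=4.3648
    y: enter (5,6) at t=5.5195 ← occupied
  → r_4 = 5.5195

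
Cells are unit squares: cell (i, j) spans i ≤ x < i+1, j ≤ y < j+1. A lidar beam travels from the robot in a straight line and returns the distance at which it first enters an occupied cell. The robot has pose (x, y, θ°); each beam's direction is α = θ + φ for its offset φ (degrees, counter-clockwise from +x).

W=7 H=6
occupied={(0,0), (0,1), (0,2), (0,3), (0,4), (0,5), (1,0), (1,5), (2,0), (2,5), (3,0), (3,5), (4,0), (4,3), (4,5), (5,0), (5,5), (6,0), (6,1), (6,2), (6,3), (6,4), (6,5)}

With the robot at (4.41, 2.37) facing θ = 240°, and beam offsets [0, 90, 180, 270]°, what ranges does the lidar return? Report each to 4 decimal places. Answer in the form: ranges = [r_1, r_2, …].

ranges = [1.5819, 1.8360, 0.7275, 3.9375]

beam 1: φ=0°, α=240°
  cosα=-0.5000 sinα=-0.8660 | (4,2) | tMaxX 0.8200 tMaxY 0.4272 | tΔX 2.0000 tΔY 1.1547
    t=0.4272 [y] (4,1)
    t=0.8200 [x] (3,1)
    t=1.5819 [y] (3,0) — stop
  → r_1 = 1.5819
beam 2: φ=90°, α=330°
  cosα=0.8660 sinα=-0.5000 | (4,2) | tMaxX 0.6813 tMaxY 0.7400 | tΔX 1.1547 tΔY 2.0000
    t=0.6813 [x] (5,2)
    t=0.7400 [y] (5,1)
    t=1.8360 [x] (6,1) — stop
  → r_2 = 1.8360
beam 3: φ=180°, α=60°
  cosα=0.5000 sinα=0.8660 | (4,2) | tMaxX 1.1800 tMaxY 0.7275 | tΔX 2.0000 tΔY 1.1547
    t=0.7275 [y] (4,3) — stop
  → r_3 = 0.7275
beam 4: φ=270°, α=150°
  cosα=-0.8660 sinα=0.5000 | (4,2) | tMaxX 0.4734 tMaxY 1.2600 | tΔX 1.1547 tΔY 2.0000
    t=0.4734 [x] (3,2)
    t=1.2600 [y] (3,3)
    t=1.6281 [x] (2,3)
    t=2.7828 [x] (1,3)
    t=3.2600 [y] (1,4)
    t=3.9375 [x] (0,4) — stop
  → r_4 = 3.9375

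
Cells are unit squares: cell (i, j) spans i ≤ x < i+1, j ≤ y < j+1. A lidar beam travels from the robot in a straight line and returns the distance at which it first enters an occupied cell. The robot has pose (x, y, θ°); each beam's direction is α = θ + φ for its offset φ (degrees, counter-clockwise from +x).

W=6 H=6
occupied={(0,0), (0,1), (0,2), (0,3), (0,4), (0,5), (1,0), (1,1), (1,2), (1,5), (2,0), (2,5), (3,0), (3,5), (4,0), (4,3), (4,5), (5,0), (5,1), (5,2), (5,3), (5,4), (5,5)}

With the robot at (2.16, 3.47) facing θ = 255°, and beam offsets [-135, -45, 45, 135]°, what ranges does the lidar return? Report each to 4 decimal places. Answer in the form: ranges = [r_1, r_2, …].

ranges = [1.7667, 0.9400, 2.8521, 3.0600]

beam 1: φ=-135°, α=120°
  dir = (cos 120°, sin 120°) = (-0.5000, 0.8660); from cell (2,3)
  next x-line at t=0.3200, next y-line at t=0.6120; Δt_x=2.0000, Δt_y=1.1547
    x: enter (1,3) at t=0.3200
    y: enter (1,4) at t=0.6120
    y: enter (1,5) at t=1.7667 ← occupied
  → r_1 = 1.7667
beam 2: φ=-45°, α=210°
  dir = (cos 210°, sin 210°) = (-0.8660, -0.5000); from cell (2,3)
  next x-line at t=0.1848, next y-line at t=0.9400; Δt_x=1.1547, Δt_y=2.0000
    x: enter (1,3) at t=0.1848
    y: enter (1,2) at t=0.9400 ← occupied
  → r_2 = 0.9400
beam 3: φ=45°, α=300°
  dir = (cos 300°, sin 300°) = (0.5000, -0.8660); from cell (2,3)
  next x-line at t=1.6800, next y-line at t=0.5427; Δt_x=2.0000, Δt_y=1.1547
    y: enter (2,2) at t=0.5427
    x: enter (3,2) at t=1.6800
    y: enter (3,1) at t=1.6974
    y: enter (3,0) at t=2.8521 ← occupied
  → r_3 = 2.8521
beam 4: φ=135°, α=30°
  dir = (cos 30°, sin 30°) = (0.8660, 0.5000); from cell (2,3)
  next x-line at t=0.9699, next y-line at t=1.0600; Δt_x=1.1547, Δt_y=2.0000
    x: enter (3,3) at t=0.9699
    y: enter (3,4) at t=1.0600
    x: enter (4,4) at t=2.1246
    y: enter (4,5) at t=3.0600 ← occupied
  → r_4 = 3.0600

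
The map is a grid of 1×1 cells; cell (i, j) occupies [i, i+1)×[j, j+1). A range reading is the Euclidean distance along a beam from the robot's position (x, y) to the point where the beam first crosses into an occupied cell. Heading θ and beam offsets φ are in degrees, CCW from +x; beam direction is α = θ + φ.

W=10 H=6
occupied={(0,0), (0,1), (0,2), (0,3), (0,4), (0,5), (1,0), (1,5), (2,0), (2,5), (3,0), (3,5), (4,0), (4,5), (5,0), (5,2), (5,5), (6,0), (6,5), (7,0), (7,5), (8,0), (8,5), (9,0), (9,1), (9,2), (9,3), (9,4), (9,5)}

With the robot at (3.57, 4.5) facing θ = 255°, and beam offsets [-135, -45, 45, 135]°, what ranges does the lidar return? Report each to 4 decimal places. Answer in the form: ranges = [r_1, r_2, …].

ranges = [0.5774, 2.9676, 2.8600, 1.0000]

beam 1: φ=-135°, α=120°
  d=(-0.5000,0.8660)  start (3,4)  tX=1.1400 tY=0.5774  stride 1/|dx|=2.0000 1/|dy|=1.1547
    cross y-line → (3,5), t=0.5774 (wall)
  → r_1 = 0.5774
beam 2: φ=-45°, α=210°
  d=(-0.8660,-0.5000)  start (3,4)  tX=0.6582 tY=1.0000  stride 1/|dx|=1.1547 1/|dy|=2.0000
    cross x-line → (2,4), t=0.6582
    cross y-line → (2,3), t=1.0000
    cross x-line → (1,3), t=1.8129
    cross x-line → (0,3), t=2.9676 (wall)
  → r_2 = 2.9676
beam 3: φ=45°, α=300°
  d=(0.5000,-0.8660)  start (3,4)  tX=0.8600 tY=0.5774  stride 1/|dx|=2.0000 1/|dy|=1.1547
    cross y-line → (3,3), t=0.5774
    cross x-line → (4,3), t=0.8600
    cross y-line → (4,2), t=1.7321
    cross x-line → (5,2), t=2.8600 (wall)
  → r_3 = 2.8600
beam 4: φ=135°, α=30°
  d=(0.8660,0.5000)  start (3,4)  tX=0.4965 tY=1.0000  stride 1/|dx|=1.1547 1/|dy|=2.0000
    cross x-line → (4,4), t=0.4965
    cross y-line → (4,5), t=1.0000 (wall)
  → r_4 = 1.0000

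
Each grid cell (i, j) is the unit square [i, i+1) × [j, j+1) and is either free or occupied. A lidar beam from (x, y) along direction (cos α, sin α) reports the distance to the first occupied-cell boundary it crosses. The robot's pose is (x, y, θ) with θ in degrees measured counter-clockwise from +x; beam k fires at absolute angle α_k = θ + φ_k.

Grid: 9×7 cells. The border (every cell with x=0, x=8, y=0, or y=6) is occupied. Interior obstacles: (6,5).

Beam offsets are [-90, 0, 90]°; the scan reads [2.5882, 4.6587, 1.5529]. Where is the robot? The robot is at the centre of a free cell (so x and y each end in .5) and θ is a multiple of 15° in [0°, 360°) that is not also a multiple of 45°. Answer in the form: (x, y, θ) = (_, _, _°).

(x, y, θ) = (5.5, 2.5, 165°)

The pose lattice has 34·16 = 544 candidates. Test each by forward raycasting.
  (2.5, 3.5, 75°): beam 1 = 5.6940 ≠ 2.5882 ✗
  (6.5, 2.5, 165°): beam 1 = 3.6235 ≠ 2.5882 ✗
  (5.5, 2.5, 330°): beam 1 = 1.7321 ≠ 2.5882 ✗
  (5.5, 4.5, 330°): beam 1 = 4.0415 ≠ 2.5882 ✗
  …
  (5.5, 2.5, 165°): r_1=2.5882, r_2=4.6587, r_3=1.5529 — all match ✓
No second candidate reproduces the full scan.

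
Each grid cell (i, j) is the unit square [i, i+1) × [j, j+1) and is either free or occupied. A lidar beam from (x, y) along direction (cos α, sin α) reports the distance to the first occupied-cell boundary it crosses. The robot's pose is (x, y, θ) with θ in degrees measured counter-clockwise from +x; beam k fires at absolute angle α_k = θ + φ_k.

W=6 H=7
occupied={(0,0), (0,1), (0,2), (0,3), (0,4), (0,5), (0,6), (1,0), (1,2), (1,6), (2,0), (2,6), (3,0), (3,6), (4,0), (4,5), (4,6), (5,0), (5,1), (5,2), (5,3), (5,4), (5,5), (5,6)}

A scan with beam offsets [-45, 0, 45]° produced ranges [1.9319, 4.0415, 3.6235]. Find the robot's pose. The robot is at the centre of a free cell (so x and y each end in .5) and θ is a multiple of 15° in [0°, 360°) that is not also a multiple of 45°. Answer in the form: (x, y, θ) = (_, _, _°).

Candidates: 18 free-cell centres × 16 headings = 288 poses. Raycast each; keep the one whose scan matches to 4 dp.
  (3.5, 4.5, 330°): beam 1 = 3.6235 ≠ 1.9319 ✗
  (1.5, 5.5, 60°): beam 2 = 0.5774 ≠ 4.0415 ✗
  (4.5, 1.5, 105°): beam 1 = 1.0000 ≠ 1.9319 ✗
  …
  (4.5, 2.5, 120°): r_1=1.9319, r_2=4.0415, r_3=3.6235 — all match ✓
Unique over the lattice → pose = (4.5, 2.5, 120°).

(x, y, θ) = (4.5, 2.5, 120°)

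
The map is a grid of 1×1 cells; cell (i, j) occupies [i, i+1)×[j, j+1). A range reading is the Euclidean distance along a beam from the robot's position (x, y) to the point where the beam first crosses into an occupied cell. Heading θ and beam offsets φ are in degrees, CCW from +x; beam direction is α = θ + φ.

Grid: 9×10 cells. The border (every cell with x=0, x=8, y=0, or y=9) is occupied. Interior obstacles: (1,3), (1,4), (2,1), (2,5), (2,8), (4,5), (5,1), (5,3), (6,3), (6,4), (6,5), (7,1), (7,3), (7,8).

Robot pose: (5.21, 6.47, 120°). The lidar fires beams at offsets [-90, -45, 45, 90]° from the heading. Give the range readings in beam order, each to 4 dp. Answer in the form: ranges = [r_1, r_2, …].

beam 1: φ=-90°, α=30°
  d=(0.8660,0.5000)  start (5,6)  tX=0.9122 tY=1.0600  stride 1/|dx|=1.1547 1/|dy|=2.0000
    cross x-line → (6,6), t=0.9122
    cross y-line → (6,7), t=1.0600
    cross x-line → (7,7), t=2.0669
    cross y-line → (7,8), t=3.0600 (wall)
  → r_1 = 3.0600
beam 2: φ=-45°, α=75°
  d=(0.2588,0.9659)  start (5,6)  tX=3.0523 tY=0.5487  stride 1/|dx|=3.8637 1/|dy|=1.0353
    cross y-line → (5,7), t=0.5487
    cross y-line → (5,8), t=1.5840
    cross y-line → (5,9), t=2.6192 (wall)
  → r_2 = 2.6192
beam 3: φ=45°, α=165°
  d=(-0.9659,0.2588)  start (5,6)  tX=0.2174 tY=2.0478  stride 1/|dx|=1.0353 1/|dy|=3.8637
    cross x-line → (4,6), t=0.2174
    cross x-line → (3,6), t=1.2527
    cross y-line → (3,7), t=2.0478
    cross x-line → (2,7), t=2.2880
    cross x-line → (1,7), t=3.3232
    cross x-line → (0,7), t=4.3585 (wall)
  → r_3 = 4.3585
beam 4: φ=90°, α=210°
  d=(-0.8660,-0.5000)  start (5,6)  tX=0.2425 tY=0.9400  stride 1/|dx|=1.1547 1/|dy|=2.0000
    cross x-line → (4,6), t=0.2425
    cross y-line → (4,5), t=0.9400 (wall)
  → r_4 = 0.9400

ranges = [3.0600, 2.6192, 4.3585, 0.9400]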